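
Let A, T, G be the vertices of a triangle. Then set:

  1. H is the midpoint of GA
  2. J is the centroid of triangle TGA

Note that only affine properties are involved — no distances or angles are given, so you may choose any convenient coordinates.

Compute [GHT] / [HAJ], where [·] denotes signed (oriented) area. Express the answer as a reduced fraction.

[GHT]:[HAJ] = 3

Set A = (0, 0), T = (1, 0), G = (0, 1); any affine frame gives the same invariant.
1. H is the midpoint of GA ⇒ H = (0, 1/2)
2. J is the centroid of triangle TGA ⇒ J = (1/3, 1/3)
2·[GHT] = 1/2, 2·[HAJ] = 1/6
[GHT]:[HAJ] = 1/2:1/6 = 3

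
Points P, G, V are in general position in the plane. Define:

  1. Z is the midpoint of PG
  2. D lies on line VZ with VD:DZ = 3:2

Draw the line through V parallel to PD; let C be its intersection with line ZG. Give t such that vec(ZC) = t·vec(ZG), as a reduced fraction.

t = -5/2

Set P = (0, 0), G = (1, 0), V = (0, 1); any affine frame gives the same invariant.
1. Z is the midpoint of PG ⇒ Z = (1/2, 0)
2. D lies on line VZ with VD:DZ = 3:2 ⇒ D = (3/10, 2/5)
through V parallel to PD: direction (3/10, 2/5); meets ZG at C = (-3/4, 0)
C = Z + t·(G−Z) with t = -5/2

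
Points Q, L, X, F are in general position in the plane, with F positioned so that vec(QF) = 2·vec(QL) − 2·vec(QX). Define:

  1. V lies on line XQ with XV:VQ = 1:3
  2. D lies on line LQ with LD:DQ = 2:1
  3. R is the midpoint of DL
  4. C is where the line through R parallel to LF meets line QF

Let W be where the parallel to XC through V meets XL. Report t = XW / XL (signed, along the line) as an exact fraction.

Work in coordinates with Q = (0, 0), L = (1, 0), X = (0, 1), F = (2, -2).
1. V lies on line XQ with XV:VQ = 1:3 ⇒ V = (0, 3/4)
2. D lies on line LQ with LD:DQ = 2:1 ⇒ D = (1/3, 0)
3. R is the midpoint of DL ⇒ R = (2/3, 0)
4. C is where the line through R parallel to LF meets line QF ⇒ C = (4/3, -4/3)
through V parallel to XC: direction (4/3, -7/3); meets XL at W = (-1/3, 4/3)
W = X + t·(L−X) with t = -1/3

t = -1/3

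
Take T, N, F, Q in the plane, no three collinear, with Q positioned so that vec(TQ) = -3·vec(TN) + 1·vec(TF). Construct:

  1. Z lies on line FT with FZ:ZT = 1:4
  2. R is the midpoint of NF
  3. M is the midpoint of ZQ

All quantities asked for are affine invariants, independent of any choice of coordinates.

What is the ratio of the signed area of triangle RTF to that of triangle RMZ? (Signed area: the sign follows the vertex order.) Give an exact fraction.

Set T = (0, 0), N = (1, 0), F = (0, 1), Q = (-3, 1); any affine frame gives the same invariant.
1. Z lies on line FT with FZ:ZT = 1:4 ⇒ Z = (0, 4/5)
2. R is the midpoint of NF ⇒ R = (1/2, 1/2)
3. M is the midpoint of ZQ ⇒ M = (-3/2, 9/10)
2·[RTF] = -1/2, 2·[RMZ] = -2/5
[RTF]:[RMZ] = -1/2:-2/5 = 5/4

[RTF]:[RMZ] = 5/4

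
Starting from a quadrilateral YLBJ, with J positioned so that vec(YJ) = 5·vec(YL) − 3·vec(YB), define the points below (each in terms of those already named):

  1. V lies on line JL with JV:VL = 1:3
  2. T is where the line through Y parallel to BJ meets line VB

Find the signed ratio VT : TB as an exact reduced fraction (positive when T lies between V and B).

VT:TB = -19/20

Assign Y = (0, 0), L = (1, 0), B = (0, 1), J = (5, -3) — the answer is frame-independent, so this choice is without loss of generality.
1. V lies on line JL with JV:VL = 1:3 ⇒ V = (4, -9/4)
2. T is where the line through Y parallel to BJ meets line VB ⇒ T = (80, -64)
T = V + t·(B−V) with t = -19, so VT:TB = t:(1−t) = -19:20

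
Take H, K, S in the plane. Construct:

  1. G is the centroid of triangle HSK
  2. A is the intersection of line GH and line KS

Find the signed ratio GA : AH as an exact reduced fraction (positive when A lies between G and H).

Set H = (0, 0), K = (1, 0), S = (0, 1); any affine frame gives the same invariant.
1. G is the centroid of triangle HSK ⇒ G = (1/3, 1/3)
2. A is the intersection of line GH and line KS ⇒ A = (1/2, 1/2)
A = G + t·(H−G) with t = -1/2, so GA:AH = t:(1−t) = -1/2:3/2

GA:AH = -1/3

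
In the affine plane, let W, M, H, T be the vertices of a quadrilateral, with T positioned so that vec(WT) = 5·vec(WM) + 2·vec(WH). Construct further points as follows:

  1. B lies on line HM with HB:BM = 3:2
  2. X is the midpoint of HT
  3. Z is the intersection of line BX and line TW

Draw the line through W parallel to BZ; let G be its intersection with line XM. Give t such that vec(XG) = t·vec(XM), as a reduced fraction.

t = 1/12

Assign W = (0, 0), M = (1, 0), H = (0, 1), T = (5, 2) — the answer is frame-independent, so this choice is without loss of generality.
1. B lies on line HM with HB:BM = 3:2 ⇒ B = (3/5, 2/5)
2. X is the midpoint of HT ⇒ X = (5/2, 3/2)
3. Z is the intersection of line BX and line TW ⇒ Z = (-5/17, -2/17)
through W parallel to BZ: direction (-76/85, -44/85); meets XM at G = (19/8, 11/8)
G = X + t·(M−X) with t = 1/12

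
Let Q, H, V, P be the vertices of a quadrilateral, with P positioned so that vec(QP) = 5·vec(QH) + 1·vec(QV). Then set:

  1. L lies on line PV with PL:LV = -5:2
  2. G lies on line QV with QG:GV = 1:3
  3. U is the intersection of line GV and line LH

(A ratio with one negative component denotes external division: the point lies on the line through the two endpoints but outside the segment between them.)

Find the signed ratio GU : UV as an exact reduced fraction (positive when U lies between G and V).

GU:UV = -1/40

Assign Q = (0, 0), H = (1, 0), V = (0, 1), P = (5, 1) — the answer is frame-independent, so this choice is without loss of generality.
1. L lies on line PV with PL:LV = -5:2 ⇒ L = (-10/3, 1)
2. G lies on line QV with QG:GV = 1:3 ⇒ G = (0, 1/4)
3. U is the intersection of line GV and line LH ⇒ U = (0, 3/13)
U = G + t·(V−G) with t = -1/39, so GU:UV = t:(1−t) = -1/39:40/39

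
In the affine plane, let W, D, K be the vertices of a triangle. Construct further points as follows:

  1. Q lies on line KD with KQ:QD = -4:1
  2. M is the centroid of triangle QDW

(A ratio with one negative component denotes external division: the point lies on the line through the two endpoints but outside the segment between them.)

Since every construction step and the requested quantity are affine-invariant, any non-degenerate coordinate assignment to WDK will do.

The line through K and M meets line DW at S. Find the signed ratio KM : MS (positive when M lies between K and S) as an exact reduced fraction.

Set W = (0, 0), D = (1, 0), K = (0, 1); any affine frame gives the same invariant.
1. Q lies on line KD with KQ:QD = -4:1 ⇒ Q = (4/3, -1/3)
2. M is the centroid of triangle QDW ⇒ M = (7/9, -1/9)
line KM meets DW at S = (7/10, 0)
M = K + t·(S−K) with t = 10/9, so KM:MS = 10/9:-1/9

KM:MS = -10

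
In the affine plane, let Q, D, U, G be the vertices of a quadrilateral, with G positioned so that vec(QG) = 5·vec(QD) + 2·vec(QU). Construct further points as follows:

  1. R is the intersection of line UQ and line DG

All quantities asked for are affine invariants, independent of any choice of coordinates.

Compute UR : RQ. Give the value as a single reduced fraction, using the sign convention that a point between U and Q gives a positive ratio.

Assign Q = (0, 0), D = (1, 0), U = (0, 1), G = (5, 2) — the answer is frame-independent, so this choice is without loss of generality.
1. R is the intersection of line UQ and line DG ⇒ R = (0, -1/2)
R = U + t·(Q−U) with t = 3/2, so UR:RQ = t:(1−t) = 3/2:-1/2

UR:RQ = -3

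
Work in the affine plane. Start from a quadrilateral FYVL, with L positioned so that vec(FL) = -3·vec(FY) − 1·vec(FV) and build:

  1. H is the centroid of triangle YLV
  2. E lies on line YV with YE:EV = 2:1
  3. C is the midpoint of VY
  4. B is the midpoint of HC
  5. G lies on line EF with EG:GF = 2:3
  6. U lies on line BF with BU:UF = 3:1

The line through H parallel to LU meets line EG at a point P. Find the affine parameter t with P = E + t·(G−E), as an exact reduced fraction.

t = 133/94

Assign F = (0, 0), Y = (1, 0), V = (0, 1), L = (-3, -1) — the answer is frame-independent, so this choice is without loss of generality.
1. H is the centroid of triangle YLV ⇒ H = (-2/3, 0)
2. E lies on line YV with YE:EV = 2:1 ⇒ E = (1/3, 2/3)
3. C is the midpoint of VY ⇒ C = (1/2, 1/2)
4. B is the midpoint of HC ⇒ B = (-1/12, 1/4)
5. G lies on line EF with EG:GF = 2:3 ⇒ G = (1/5, 2/5)
6. U lies on line BF with BU:UF = 3:1 ⇒ U = (-1/48, 1/16)
through H parallel to LU: direction (143/48, 17/16); meets EG at P = (34/235, 68/235)
P = E + t·(G−E) with t = 133/94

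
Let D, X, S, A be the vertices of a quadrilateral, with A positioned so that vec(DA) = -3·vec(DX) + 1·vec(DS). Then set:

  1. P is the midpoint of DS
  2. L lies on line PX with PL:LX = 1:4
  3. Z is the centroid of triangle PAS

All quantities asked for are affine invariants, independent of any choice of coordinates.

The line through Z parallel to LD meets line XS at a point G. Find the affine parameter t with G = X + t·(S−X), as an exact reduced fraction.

t = 29/18

Work in coordinates with D = (0, 0), X = (1, 0), S = (0, 1), A = (-3, 1).
1. P is the midpoint of DS ⇒ P = (0, 1/2)
2. L lies on line PX with PL:LX = 1:4 ⇒ L = (1/5, 2/5)
3. Z is the centroid of triangle PAS ⇒ Z = (-1, 5/6)
through Z parallel to LD: direction (-1/5, -2/5); meets XS at G = (-11/18, 29/18)
G = X + t·(S−X) with t = 29/18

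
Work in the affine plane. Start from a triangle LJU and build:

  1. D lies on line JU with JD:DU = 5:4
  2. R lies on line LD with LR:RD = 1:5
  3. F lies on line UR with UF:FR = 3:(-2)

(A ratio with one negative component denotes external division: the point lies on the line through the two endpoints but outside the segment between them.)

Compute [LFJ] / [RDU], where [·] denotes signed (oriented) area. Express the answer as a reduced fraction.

[LFJ]:[RDU] = 93/20

Choose coordinates L = (0, 0), J = (1, 0), U = (0, 1).
1. D lies on line JU with JD:DU = 5:4 ⇒ D = (4/9, 5/9)
2. R lies on line LD with LR:RD = 1:5 ⇒ R = (2/27, 5/54)
3. F lies on line UR with UF:FR = 3:(-2) ⇒ F = (2/9, -31/18)
2·[LFJ] = 31/18, 2·[RDU] = 10/27
[LFJ]:[RDU] = 31/18:10/27 = 93/20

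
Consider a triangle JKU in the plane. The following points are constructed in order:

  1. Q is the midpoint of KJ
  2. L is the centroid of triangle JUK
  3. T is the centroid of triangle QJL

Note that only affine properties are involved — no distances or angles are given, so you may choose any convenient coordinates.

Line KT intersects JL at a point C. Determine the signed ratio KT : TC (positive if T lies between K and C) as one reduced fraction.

KT:TC = 5

Assign J = (0, 0), K = (1, 0), U = (0, 1) — the answer is frame-independent, so this choice is without loss of generality.
1. Q is the midpoint of KJ ⇒ Q = (1/2, 0)
2. L is the centroid of triangle JUK ⇒ L = (1/3, 1/3)
3. T is the centroid of triangle QJL ⇒ T = (5/18, 1/9)
line KT meets JL at C = (2/15, 2/15)
T = K + t·(C−K) with t = 5/6, so KT:TC = 5/6:1/6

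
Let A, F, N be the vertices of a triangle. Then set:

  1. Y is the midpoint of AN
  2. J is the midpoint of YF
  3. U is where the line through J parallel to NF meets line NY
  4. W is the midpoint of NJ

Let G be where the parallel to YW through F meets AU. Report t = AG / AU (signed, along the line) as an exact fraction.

Work in coordinates with A = (0, 0), F = (1, 0), N = (0, 1).
1. Y is the midpoint of AN ⇒ Y = (0, 1/2)
2. J is the midpoint of YF ⇒ J = (1/2, 1/4)
3. U is where the line through J parallel to NF meets line NY ⇒ U = (0, 3/4)
4. W is the midpoint of NJ ⇒ W = (1/4, 5/8)
through F parallel to YW: direction (1/4, 1/8); meets AU at G = (0, -1/2)
G = A + t·(U−A) with t = -2/3

t = -2/3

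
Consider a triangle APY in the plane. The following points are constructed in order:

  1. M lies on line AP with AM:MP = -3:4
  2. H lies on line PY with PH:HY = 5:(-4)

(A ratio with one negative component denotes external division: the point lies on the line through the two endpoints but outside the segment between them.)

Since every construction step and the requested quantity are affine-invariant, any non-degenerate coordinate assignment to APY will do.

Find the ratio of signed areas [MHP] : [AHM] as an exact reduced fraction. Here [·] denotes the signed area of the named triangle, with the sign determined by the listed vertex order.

[MHP]:[AHM] = -4/3

Work in coordinates with A = (0, 0), P = (1, 0), Y = (0, 1).
1. M lies on line AP with AM:MP = -3:4 ⇒ M = (-3, 0)
2. H lies on line PY with PH:HY = 5:(-4) ⇒ H = (-4, 5)
2·[MHP] = -20, 2·[AHM] = 15
[MHP]:[AHM] = -20:15 = -4/3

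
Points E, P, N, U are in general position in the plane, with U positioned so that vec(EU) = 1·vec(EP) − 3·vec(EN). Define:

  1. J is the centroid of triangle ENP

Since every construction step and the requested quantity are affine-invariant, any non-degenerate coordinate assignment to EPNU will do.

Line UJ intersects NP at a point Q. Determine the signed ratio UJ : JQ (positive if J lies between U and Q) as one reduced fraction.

Choose coordinates E = (0, 0), P = (1, 0), N = (0, 1), U = (1, -3).
1. J is the centroid of triangle ENP ⇒ J = (1/3, 1/3)
line UJ meets NP at Q = (1/4, 3/4)
J = U + t·(Q−U) with t = 8/9, so UJ:JQ = 8/9:1/9

UJ:JQ = 8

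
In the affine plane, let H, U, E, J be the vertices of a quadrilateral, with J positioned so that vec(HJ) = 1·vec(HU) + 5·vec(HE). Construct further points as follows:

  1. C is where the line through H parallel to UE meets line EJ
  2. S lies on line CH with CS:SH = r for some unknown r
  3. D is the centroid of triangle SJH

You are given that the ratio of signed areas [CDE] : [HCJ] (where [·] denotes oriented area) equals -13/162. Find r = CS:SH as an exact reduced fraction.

Choose coordinates H = (0, 0), U = (1, 0), E = (0, 1), J = (1, 5).
1. C is where the line through H parallel to UE meets line EJ ⇒ C = (-1/5, 1/5)
2. With CS:SH = r, write λ = r/(r+1) so S = C + λ·(H−C); S is affine-linear in λ
3. D is the centroid of triangle SJH ⇒ D is an affine combination of earlier points and hence also affine-linear in λ
Every point depending on S is an affine combination of S and λ-independent points, so each such coordinate is linear in λ; the λ² term in each signed area is a multiple of (H−C)×(H−C) = 0, so 2·[CDE] and 2·[HCJ] are each linear in λ. Evaluating at λ=0 and λ=1:
  2·[CDE] = 1/15·λ + 1/15,   2·[HCJ] = -6/5
So [CDE]:[HCJ] = (1/15·λ + 1/15) / (-6/5). Setting this equal to -13/162:
  1/15·λ + 1/15 = -13/162·(-6/5)  ⇒  λ = 4/9
Then r = λ/(1−λ) = (4/9)/(5/9) = 4/5. Check: with r = 4/5, S = (-1/9, 1/9) and [CDE]:[HCJ] = -13/162 as required.

r = 4/5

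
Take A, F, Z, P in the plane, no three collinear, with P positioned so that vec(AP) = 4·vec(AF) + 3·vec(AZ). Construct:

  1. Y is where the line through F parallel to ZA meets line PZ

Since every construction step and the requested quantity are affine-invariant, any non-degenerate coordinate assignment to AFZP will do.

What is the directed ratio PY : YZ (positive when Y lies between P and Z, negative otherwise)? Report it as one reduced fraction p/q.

Set A = (0, 0), F = (1, 0), Z = (0, 1), P = (4, 3); any affine frame gives the same invariant.
1. Y is where the line through F parallel to ZA meets line PZ ⇒ Y = (1, 3/2)
Y = P + t·(Z−P) with t = 3/4, so PY:YZ = t:(1−t) = 3/4:1/4

PY:YZ = 3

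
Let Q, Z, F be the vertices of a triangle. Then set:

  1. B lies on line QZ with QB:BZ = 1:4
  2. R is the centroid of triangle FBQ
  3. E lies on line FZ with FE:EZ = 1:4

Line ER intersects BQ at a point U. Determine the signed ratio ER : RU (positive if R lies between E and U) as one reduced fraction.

Work in coordinates with Q = (0, 0), Z = (1, 0), F = (0, 1).
1. B lies on line QZ with QB:BZ = 1:4 ⇒ B = (1/5, 0)
2. R is the centroid of triangle FBQ ⇒ R = (1/15, 1/3)
3. E lies on line FZ with FE:EZ = 1:4 ⇒ E = (1/5, 4/5)
line ER meets BQ at U = (-1/35, 0)
R = E + t·(U−E) with t = 7/12, so ER:RU = 7/12:5/12

ER:RU = 7/5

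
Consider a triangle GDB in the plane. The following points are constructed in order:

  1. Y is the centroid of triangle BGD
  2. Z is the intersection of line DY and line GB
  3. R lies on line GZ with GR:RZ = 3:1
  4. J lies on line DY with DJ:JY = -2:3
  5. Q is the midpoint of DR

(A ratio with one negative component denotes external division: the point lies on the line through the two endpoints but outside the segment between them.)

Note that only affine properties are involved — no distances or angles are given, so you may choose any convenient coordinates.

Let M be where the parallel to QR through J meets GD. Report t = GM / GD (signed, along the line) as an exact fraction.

Set G = (0, 0), D = (1, 0), B = (0, 1); any affine frame gives the same invariant.
1. Y is the centroid of triangle BGD ⇒ Y = (1/3, 1/3)
2. Z is the intersection of line DY and line GB ⇒ Z = (0, 1/2)
3. R lies on line GZ with GR:RZ = 3:1 ⇒ R = (0, 3/8)
4. J lies on line DY with DJ:JY = -2:3 ⇒ J = (7/3, -2/3)
5. Q is the midpoint of DR ⇒ Q = (1/2, 3/16)
through J parallel to QR: direction (-1/2, 3/16); meets GD at M = (5/9, 0)
M = G + t·(D−G) with t = 5/9

t = 5/9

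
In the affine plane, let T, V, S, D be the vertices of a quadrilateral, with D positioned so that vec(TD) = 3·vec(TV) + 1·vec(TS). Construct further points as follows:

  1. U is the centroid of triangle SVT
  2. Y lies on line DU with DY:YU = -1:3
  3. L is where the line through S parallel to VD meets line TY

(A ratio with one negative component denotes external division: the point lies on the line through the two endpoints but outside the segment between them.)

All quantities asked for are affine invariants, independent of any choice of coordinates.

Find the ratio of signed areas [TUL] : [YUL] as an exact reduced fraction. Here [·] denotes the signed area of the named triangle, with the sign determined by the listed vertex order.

Assign T = (0, 0), V = (1, 0), S = (0, 1), D = (3, 1) — the answer is frame-independent, so this choice is without loss of generality.
1. U is the centroid of triangle SVT ⇒ U = (1/3, 1/3)
2. Y lies on line DU with DY:YU = -1:3 ⇒ Y = (13/3, 4/3)
3. L is where the line through S parallel to VD meets line TY ⇒ L = (-26/5, -8/5)
2·[TUL] = 6/5, 2·[YUL] = 11/5
[TUL]:[YUL] = 6/5:11/5 = 6/11

[TUL]:[YUL] = 6/11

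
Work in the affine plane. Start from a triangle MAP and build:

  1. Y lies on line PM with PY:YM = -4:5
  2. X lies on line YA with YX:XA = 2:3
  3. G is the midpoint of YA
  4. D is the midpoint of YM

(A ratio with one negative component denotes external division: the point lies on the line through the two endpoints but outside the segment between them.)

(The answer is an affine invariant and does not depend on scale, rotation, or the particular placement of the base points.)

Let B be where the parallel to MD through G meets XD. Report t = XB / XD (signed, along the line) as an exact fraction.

t = -1/4

Choose coordinates M = (0, 0), A = (1, 0), P = (0, 1).
1. Y lies on line PM with PY:YM = -4:5 ⇒ Y = (0, 5)
2. X lies on line YA with YX:XA = 2:3 ⇒ X = (2/5, 3)
3. G is the midpoint of YA ⇒ G = (1/2, 5/2)
4. D is the midpoint of YM ⇒ D = (0, 5/2)
through G parallel to MD: direction (0, 5/2); meets XD at B = (1/2, 25/8)
B = X + t·(D−X) with t = -1/4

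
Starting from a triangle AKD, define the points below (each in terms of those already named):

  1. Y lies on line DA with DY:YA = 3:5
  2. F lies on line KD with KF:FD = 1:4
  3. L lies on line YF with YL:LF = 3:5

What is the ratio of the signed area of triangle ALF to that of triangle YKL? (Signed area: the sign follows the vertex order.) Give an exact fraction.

[ALF]:[YKL] = -100/9

Work in coordinates with A = (0, 0), K = (1, 0), D = (0, 1).
1. Y lies on line DA with DY:YA = 3:5 ⇒ Y = (0, 5/8)
2. F lies on line KD with KF:FD = 1:4 ⇒ F = (4/5, 1/5)
3. L lies on line YF with YL:LF = 3:5 ⇒ L = (3/10, 149/320)
2·[ALF] = -5/16, 2·[YKL] = 9/320
[ALF]:[YKL] = -5/16:9/320 = -100/9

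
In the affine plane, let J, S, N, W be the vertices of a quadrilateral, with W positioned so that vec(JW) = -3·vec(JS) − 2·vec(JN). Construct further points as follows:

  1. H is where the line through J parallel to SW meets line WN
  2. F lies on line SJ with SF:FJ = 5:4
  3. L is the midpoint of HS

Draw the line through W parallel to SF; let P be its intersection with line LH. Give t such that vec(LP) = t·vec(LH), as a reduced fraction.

t = 3

Assign J = (0, 0), S = (1, 0), N = (0, 1), W = (-3, -2) — the answer is frame-independent, so this choice is without loss of generality.
1. H is where the line through J parallel to SW meets line WN ⇒ H = (-2, -1)
2. F lies on line SJ with SF:FJ = 5:4 ⇒ F = (4/9, 0)
3. L is the midpoint of HS ⇒ L = (-1/2, -1/2)
through W parallel to SF: direction (-5/9, 0); meets LH at P = (-5, -2)
P = L + t·(H−L) with t = 3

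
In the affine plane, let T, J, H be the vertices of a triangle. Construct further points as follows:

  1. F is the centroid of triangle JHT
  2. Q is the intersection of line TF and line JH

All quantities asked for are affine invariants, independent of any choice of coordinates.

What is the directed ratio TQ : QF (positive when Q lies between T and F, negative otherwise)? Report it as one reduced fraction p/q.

Work in coordinates with T = (0, 0), J = (1, 0), H = (0, 1).
1. F is the centroid of triangle JHT ⇒ F = (1/3, 1/3)
2. Q is the intersection of line TF and line JH ⇒ Q = (1/2, 1/2)
Q = T + t·(F−T) with t = 3/2, so TQ:QF = t:(1−t) = 3/2:-1/2

TQ:QF = -3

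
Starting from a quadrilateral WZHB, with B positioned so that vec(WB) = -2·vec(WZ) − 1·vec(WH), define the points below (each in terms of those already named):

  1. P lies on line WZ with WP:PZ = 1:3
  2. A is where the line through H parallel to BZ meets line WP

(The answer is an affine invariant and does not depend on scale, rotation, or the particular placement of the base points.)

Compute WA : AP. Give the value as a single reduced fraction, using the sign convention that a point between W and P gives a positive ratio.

WA:AP = -12/13

Set W = (0, 0), Z = (1, 0), H = (0, 1), B = (-2, -1); any affine frame gives the same invariant.
1. P lies on line WZ with WP:PZ = 1:3 ⇒ P = (1/4, 0)
2. A is where the line through H parallel to BZ meets line WP ⇒ A = (-3, 0)
A = W + t·(P−W) with t = -12, so WA:AP = t:(1−t) = -12:13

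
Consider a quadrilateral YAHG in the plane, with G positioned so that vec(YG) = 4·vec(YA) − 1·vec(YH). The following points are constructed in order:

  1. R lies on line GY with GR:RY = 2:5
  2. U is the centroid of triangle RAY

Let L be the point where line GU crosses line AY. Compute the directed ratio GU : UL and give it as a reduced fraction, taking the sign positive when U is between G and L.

GU:UL = 16/5

Set Y = (0, 0), A = (1, 0), H = (0, 1), G = (4, -1); any affine frame gives the same invariant.
1. R lies on line GY with GR:RY = 2:5 ⇒ R = (20/7, -5/7)
2. U is the centroid of triangle RAY ⇒ U = (9/7, -5/21)
line GU meets AY at L = (7/16, 0)
U = G + t·(L−G) with t = 16/21, so GU:UL = 16/21:5/21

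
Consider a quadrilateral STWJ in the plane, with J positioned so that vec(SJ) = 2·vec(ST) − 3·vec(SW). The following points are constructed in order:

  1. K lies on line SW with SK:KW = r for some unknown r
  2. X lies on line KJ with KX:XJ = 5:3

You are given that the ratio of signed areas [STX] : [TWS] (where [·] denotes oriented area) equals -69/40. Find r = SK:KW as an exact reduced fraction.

Work in coordinates with S = (0, 0), T = (1, 0), W = (0, 1), J = (2, -3).
1. With SK:KW = r, write λ = r/(r+1) so K = S + λ·(W−S); K is affine-linear in λ
2. X lies on line KJ with KX:XJ = 5:3 ⇒ X is an affine combination of earlier points and hence also affine-linear in λ
Every point depending on K is an affine combination of K and λ-independent points, so each such coordinate is linear in λ; the λ² term in each signed area is a multiple of (W−S)×(W−S) = 0, so 2·[STX] and 2·[TWS] are each linear in λ. Evaluating at λ=0 and λ=1:
  2·[STX] = 3/8·λ − 15/8,   2·[TWS] = 1
So [STX]:[TWS] = (3/8·λ − 15/8) / (1). Setting this equal to -69/40:
  3/8·λ − 15/8 = -69/40·(1)  ⇒  λ = 2/5
Then r = λ/(1−λ) = (2/5)/(3/5) = 2/3. Check: with r = 2/3, K = (0, 2/5) and [STX]:[TWS] = -69/40 as required.

r = 2/3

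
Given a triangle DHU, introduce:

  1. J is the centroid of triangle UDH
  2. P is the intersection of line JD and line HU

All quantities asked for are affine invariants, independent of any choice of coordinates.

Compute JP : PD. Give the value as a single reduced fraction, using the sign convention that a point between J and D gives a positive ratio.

Set D = (0, 0), H = (1, 0), U = (0, 1); any affine frame gives the same invariant.
1. J is the centroid of triangle UDH ⇒ J = (1/3, 1/3)
2. P is the intersection of line JD and line HU ⇒ P = (1/2, 1/2)
P = J + t·(D−J) with t = -1/2, so JP:PD = t:(1−t) = -1/2:3/2

JP:PD = -1/3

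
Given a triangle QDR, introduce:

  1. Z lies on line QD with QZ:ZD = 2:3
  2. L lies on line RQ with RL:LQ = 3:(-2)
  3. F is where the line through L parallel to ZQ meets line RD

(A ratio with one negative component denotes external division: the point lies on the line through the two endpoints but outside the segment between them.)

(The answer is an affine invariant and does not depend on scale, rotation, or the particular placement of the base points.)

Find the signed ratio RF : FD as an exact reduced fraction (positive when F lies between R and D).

Set Q = (0, 0), D = (1, 0), R = (0, 1); any affine frame gives the same invariant.
1. Z lies on line QD with QZ:ZD = 2:3 ⇒ Z = (2/5, 0)
2. L lies on line RQ with RL:LQ = 3:(-2) ⇒ L = (0, -2)
3. F is where the line through L parallel to ZQ meets line RD ⇒ F = (3, -2)
F = R + t·(D−R) with t = 3, so RF:FD = t:(1−t) = 3:-2

RF:FD = -3/2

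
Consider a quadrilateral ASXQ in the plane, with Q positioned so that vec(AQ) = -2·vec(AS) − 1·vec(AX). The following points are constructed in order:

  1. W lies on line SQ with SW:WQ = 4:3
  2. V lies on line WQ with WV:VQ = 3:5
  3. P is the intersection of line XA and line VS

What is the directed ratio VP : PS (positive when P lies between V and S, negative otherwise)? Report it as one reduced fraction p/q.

Assign A = (0, 0), S = (1, 0), X = (0, 1), Q = (-2, -1) — the answer is frame-independent, so this choice is without loss of generality.
1. W lies on line SQ with SW:WQ = 4:3 ⇒ W = (-5/7, -4/7)
2. V lies on line WQ with WV:VQ = 3:5 ⇒ V = (-67/56, -41/56)
3. P is the intersection of line XA and line VS ⇒ P = (0, -1/3)
P = V + t·(S−V) with t = 67/123, so VP:PS = t:(1−t) = 67/123:56/123

VP:PS = 67/56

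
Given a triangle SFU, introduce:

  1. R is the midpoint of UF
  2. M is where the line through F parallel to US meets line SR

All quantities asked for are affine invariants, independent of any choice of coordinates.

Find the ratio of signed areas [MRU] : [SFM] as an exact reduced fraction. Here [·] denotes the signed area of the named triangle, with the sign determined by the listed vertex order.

[MRU]:[SFM] = -1/2

Set S = (0, 0), F = (1, 0), U = (0, 1); any affine frame gives the same invariant.
1. R is the midpoint of UF ⇒ R = (1/2, 1/2)
2. M is where the line through F parallel to US meets line SR ⇒ M = (1, 1)
2·[MRU] = -1/2, 2·[SFM] = 1
[MRU]:[SFM] = -1/2:1 = -1/2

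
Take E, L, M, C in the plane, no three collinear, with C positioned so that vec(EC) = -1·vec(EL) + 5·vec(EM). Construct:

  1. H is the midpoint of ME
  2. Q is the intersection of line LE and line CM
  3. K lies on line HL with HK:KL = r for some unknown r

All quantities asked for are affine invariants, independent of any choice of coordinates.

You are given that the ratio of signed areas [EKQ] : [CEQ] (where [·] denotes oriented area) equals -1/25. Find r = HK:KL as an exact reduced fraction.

r = 3/2

Set E = (0, 0), L = (1, 0), M = (0, 1), C = (-1, 5); any affine frame gives the same invariant.
1. H is the midpoint of ME ⇒ H = (0, 1/2)
2. Q is the intersection of line LE and line CM ⇒ Q = (1/4, 0)
3. With HK:KL = r, write λ = r/(r+1) so K = H + λ·(L−H); K is affine-linear in λ
Every point depending on K is an affine combination of K and λ-independent points, so each such coordinate is linear in λ; the λ² term in each signed area is a multiple of (L−H)×(L−H) = 0, so 2·[EKQ] and 2·[CEQ] are each linear in λ. Evaluating at λ=0 and λ=1:
  2·[EKQ] = 1/8·λ − 1/8,   2·[CEQ] = 5/4
So [EKQ]:[CEQ] = (1/8·λ − 1/8) / (5/4). Setting this equal to -1/25:
  1/8·λ − 1/8 = -1/25·(5/4)  ⇒  λ = 3/5
Then r = λ/(1−λ) = (3/5)/(2/5) = 3/2. Check: with r = 3/2, K = (3/5, 1/5) and [EKQ]:[CEQ] = -1/25 as required.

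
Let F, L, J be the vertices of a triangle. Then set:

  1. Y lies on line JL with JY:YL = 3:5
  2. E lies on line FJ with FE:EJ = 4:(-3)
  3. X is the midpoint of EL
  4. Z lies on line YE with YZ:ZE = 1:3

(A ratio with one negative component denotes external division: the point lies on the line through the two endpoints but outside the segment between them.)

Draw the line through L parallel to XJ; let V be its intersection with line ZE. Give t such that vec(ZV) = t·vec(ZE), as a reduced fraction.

Work in coordinates with F = (0, 0), L = (1, 0), J = (0, 1).
1. Y lies on line JL with JY:YL = 3:5 ⇒ Y = (3/8, 5/8)
2. E lies on line FJ with FE:EJ = 4:(-3) ⇒ E = (0, 4)
3. X is the midpoint of EL ⇒ X = (1/2, 2)
4. Z lies on line YE with YZ:ZE = 1:3 ⇒ Z = (9/32, 47/32)
through L parallel to XJ: direction (-1/2, -1); meets ZE at V = (6/11, -10/11)
V = Z + t·(E−Z) with t = -31/33

t = -31/33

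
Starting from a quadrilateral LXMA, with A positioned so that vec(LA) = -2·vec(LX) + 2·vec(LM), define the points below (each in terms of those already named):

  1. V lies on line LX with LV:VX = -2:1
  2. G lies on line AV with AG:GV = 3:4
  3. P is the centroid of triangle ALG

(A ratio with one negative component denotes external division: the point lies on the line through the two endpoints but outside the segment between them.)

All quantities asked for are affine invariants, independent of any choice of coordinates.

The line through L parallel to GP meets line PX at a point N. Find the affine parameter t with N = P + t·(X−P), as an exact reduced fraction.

Assign L = (0, 0), X = (1, 0), M = (0, 1), A = (-2, 2) — the answer is frame-independent, so this choice is without loss of generality.
1. V lies on line LX with LV:VX = -2:1 ⇒ V = (2, 0)
2. G lies on line AV with AG:GV = 3:4 ⇒ G = (-2/7, 8/7)
3. P is the centroid of triangle ALG ⇒ P = (-16/21, 22/21)
through L parallel to GP: direction (-10/21, -2/21); meets PX at N = (110/147, 22/147)
N = P + t·(X−P) with t = 6/7

t = 6/7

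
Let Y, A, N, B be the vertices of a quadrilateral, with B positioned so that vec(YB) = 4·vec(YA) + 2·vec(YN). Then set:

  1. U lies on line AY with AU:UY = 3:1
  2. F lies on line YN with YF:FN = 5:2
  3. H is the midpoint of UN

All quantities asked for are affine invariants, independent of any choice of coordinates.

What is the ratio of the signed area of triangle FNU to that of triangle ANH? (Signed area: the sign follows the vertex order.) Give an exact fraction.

[FNU]:[ANH] = -4/21

Set Y = (0, 0), A = (1, 0), N = (0, 1), B = (4, 2); any affine frame gives the same invariant.
1. U lies on line AY with AU:UY = 3:1 ⇒ U = (1/4, 0)
2. F lies on line YN with YF:FN = 5:2 ⇒ F = (0, 5/7)
3. H is the midpoint of UN ⇒ H = (1/8, 1/2)
2·[FNU] = -1/14, 2·[ANH] = 3/8
[FNU]:[ANH] = -1/14:3/8 = -4/21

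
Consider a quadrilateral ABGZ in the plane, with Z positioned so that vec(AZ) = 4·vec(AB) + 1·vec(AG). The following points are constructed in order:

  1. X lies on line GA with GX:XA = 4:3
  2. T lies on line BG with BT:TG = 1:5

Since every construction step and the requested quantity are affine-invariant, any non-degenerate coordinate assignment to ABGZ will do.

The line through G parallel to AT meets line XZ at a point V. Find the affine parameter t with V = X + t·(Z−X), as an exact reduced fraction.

t = -5/2

Choose coordinates A = (0, 0), B = (1, 0), G = (0, 1), Z = (4, 1).
1. X lies on line GA with GX:XA = 4:3 ⇒ X = (0, 3/7)
2. T lies on line BG with BT:TG = 1:5 ⇒ T = (5/6, 1/6)
through G parallel to AT: direction (5/6, 1/6); meets XZ at V = (-10, -1)
V = X + t·(Z−X) with t = -5/2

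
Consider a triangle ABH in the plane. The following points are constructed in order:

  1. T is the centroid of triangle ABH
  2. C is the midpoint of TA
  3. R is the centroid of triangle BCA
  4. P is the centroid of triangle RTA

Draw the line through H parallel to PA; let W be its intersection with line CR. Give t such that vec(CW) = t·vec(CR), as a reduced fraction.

t = -4

Choose coordinates A = (0, 0), B = (1, 0), H = (0, 1).
1. T is the centroid of triangle ABH ⇒ T = (1/3, 1/3)
2. C is the midpoint of TA ⇒ C = (1/6, 1/6)
3. R is the centroid of triangle BCA ⇒ R = (7/18, 1/18)
4. P is the centroid of triangle RTA ⇒ P = (13/54, 7/54)
through H parallel to PA: direction (-13/54, -7/54); meets CR at W = (-13/18, 11/18)
W = C + t·(R−C) with t = -4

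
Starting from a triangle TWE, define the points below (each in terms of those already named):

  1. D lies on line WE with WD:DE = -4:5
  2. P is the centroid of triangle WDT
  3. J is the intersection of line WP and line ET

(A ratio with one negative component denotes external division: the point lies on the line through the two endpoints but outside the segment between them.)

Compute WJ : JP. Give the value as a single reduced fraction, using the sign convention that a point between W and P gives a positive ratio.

WJ:JP = -1/2

Choose coordinates T = (0, 0), W = (1, 0), E = (0, 1).
1. D lies on line WE with WD:DE = -4:5 ⇒ D = (5, -4)
2. P is the centroid of triangle WDT ⇒ P = (2, -4/3)
3. J is the intersection of line WP and line ET ⇒ J = (0, 4/3)
J = W + t·(P−W) with t = -1, so WJ:JP = t:(1−t) = -1:2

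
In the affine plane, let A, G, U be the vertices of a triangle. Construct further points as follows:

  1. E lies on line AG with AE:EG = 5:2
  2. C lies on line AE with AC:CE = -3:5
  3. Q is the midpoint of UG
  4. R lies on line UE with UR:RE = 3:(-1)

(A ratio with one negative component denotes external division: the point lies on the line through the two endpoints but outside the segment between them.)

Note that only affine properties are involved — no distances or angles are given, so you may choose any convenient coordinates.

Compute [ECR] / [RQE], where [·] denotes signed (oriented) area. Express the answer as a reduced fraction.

[ECR]:[RQE] = 25/2

Work in coordinates with A = (0, 0), G = (1, 0), U = (0, 1).
1. E lies on line AG with AE:EG = 5:2 ⇒ E = (5/7, 0)
2. C lies on line AE with AC:CE = -3:5 ⇒ C = (-15/14, 0)
3. Q is the midpoint of UG ⇒ Q = (1/2, 1/2)
4. R lies on line UE with UR:RE = 3:(-1) ⇒ R = (15/14, -1/2)
2·[ECR] = 25/28, 2·[RQE] = 1/14
[ECR]:[RQE] = 25/28:1/14 = 25/2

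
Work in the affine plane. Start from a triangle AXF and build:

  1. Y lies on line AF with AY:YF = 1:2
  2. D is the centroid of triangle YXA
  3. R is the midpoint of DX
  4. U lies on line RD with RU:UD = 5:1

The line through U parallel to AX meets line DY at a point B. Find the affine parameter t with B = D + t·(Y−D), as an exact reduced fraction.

t = -1/24

Set A = (0, 0), X = (1, 0), F = (0, 1); any affine frame gives the same invariant.
1. Y lies on line AF with AY:YF = 1:2 ⇒ Y = (0, 1/3)
2. D is the centroid of triangle YXA ⇒ D = (1/3, 1/9)
3. R is the midpoint of DX ⇒ R = (2/3, 1/18)
4. U lies on line RD with RU:UD = 5:1 ⇒ U = (7/18, 11/108)
through U parallel to AX: direction (1, 0); meets DY at B = (25/72, 11/108)
B = D + t·(Y−D) with t = -1/24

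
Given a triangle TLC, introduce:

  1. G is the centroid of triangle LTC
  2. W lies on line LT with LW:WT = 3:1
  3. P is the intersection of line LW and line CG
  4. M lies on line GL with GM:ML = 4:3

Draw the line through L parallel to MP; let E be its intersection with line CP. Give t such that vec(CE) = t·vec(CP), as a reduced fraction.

Set T = (0, 0), L = (1, 0), C = (0, 1); any affine frame gives the same invariant.
1. G is the centroid of triangle LTC ⇒ G = (1/3, 1/3)
2. W lies on line LT with LW:WT = 3:1 ⇒ W = (1/4, 0)
3. P is the intersection of line LW and line CG ⇒ P = (1/2, 0)
4. M lies on line GL with GM:ML = 4:3 ⇒ M = (5/7, 1/7)
through L parallel to MP: direction (-3/14, -1/7); meets CP at E = (5/8, -1/4)
E = C + t·(P−C) with t = 5/4

t = 5/4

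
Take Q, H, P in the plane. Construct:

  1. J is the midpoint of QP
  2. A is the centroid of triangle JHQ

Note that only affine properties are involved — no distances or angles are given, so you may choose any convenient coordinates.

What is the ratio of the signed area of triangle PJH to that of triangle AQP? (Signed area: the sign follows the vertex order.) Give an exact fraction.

Work in coordinates with Q = (0, 0), H = (1, 0), P = (0, 1).
1. J is the midpoint of QP ⇒ J = (0, 1/2)
2. A is the centroid of triangle JHQ ⇒ A = (1/3, 1/6)
2·[PJH] = 1/2, 2·[AQP] = -1/3
[PJH]:[AQP] = 1/2:-1/3 = -3/2

[PJH]:[AQP] = -3/2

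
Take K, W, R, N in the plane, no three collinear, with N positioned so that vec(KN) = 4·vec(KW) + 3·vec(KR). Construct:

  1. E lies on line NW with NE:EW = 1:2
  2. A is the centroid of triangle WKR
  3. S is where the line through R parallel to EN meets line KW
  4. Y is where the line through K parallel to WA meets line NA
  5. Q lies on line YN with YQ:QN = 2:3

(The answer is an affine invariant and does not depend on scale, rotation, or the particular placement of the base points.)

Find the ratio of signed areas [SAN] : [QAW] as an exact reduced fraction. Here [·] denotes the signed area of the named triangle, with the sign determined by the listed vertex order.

[SAN]:[QAW] = 7/3

Assign K = (0, 0), W = (1, 0), R = (0, 1), N = (4, 3) — the answer is frame-independent, so this choice is without loss of generality.
1. E lies on line NW with NE:EW = 1:2 ⇒ E = (3, 2)
2. A is the centroid of triangle WKR ⇒ A = (1/3, 1/3)
3. S is where the line through R parallel to EN meets line KW ⇒ S = (-1, 0)
4. Y is where the line through K parallel to WA meets line NA ⇒ Y = (-2/27, 1/27)
5. Q lies on line YN with YQ:QN = 2:3 ⇒ Q = (14/9, 11/9)
2·[SAN] = 7/3, 2·[QAW] = 1
[SAN]:[QAW] = 7/3:1 = 7/3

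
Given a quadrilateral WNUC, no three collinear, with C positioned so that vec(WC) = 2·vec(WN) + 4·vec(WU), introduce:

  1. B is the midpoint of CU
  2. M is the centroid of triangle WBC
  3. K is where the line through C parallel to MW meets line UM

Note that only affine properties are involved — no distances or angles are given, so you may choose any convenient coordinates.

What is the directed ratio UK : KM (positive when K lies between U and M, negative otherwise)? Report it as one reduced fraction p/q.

Choose coordinates W = (0, 0), N = (1, 0), U = (0, 1), C = (2, 4).
1. B is the midpoint of CU ⇒ B = (1, 5/2)
2. M is the centroid of triangle WBC ⇒ M = (1, 13/6)
3. K is where the line through C parallel to MW meets line UM ⇒ K = (4/3, 23/9)
K = U + t·(M−U) with t = 4/3, so UK:KM = t:(1−t) = 4/3:-1/3

UK:KM = -4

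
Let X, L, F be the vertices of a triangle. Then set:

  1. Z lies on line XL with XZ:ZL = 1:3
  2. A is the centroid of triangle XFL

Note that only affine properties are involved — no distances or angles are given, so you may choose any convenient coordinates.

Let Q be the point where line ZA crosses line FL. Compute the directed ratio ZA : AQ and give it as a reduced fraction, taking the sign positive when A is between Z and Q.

ZA:AQ = 5/4

Choose coordinates X = (0, 0), L = (1, 0), F = (0, 1).
1. Z lies on line XL with XZ:ZL = 1:3 ⇒ Z = (1/4, 0)
2. A is the centroid of triangle XFL ⇒ A = (1/3, 1/3)
line ZA meets FL at Q = (2/5, 3/5)
A = Z + t·(Q−Z) with t = 5/9, so ZA:AQ = 5/9:4/9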